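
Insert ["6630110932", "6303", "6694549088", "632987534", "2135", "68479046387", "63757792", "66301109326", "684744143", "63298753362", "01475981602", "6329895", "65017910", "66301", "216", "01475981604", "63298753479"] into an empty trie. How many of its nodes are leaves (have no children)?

14

Leaves are exactly the stored words that no other stored word extends.
Those words: "01475981602", "01475981604", "2135", "216", "6303", "63298753362", "63298753479", "6329895", "63757792", "65017910", "66301109326", "6694549088", "684744143", "68479046387"
Leaf count: 14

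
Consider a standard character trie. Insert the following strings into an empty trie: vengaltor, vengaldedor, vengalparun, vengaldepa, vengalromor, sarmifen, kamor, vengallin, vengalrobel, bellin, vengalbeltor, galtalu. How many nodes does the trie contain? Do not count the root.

Count nodes per top-level branch (shared prefixes stored once):
  'b'-branch (bellin): 6 nodes
  'g'-branch (galtalu): 7 nodes
  'k'-branch (kamor): 5 nodes
  's'-branch (sarmifen): 8 nodes
  'v'-branch (vengalbeltor, vengaldedor, vengaldepa, vengallin, vengalparun, vengalrobel, vengalromor, vengaltor): 38 nodes
Sum: 64

64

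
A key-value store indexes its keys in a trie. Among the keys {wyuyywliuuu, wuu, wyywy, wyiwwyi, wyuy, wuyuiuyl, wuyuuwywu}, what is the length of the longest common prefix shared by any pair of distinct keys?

The deepest shared node is where two words last agree before diverging.
e.g. "wuyuiuyl" and "wuyuuwywu" share the prefix "wuyu" of length 4; no pair shares a longer one.
Longest shared-prefix length: 4

4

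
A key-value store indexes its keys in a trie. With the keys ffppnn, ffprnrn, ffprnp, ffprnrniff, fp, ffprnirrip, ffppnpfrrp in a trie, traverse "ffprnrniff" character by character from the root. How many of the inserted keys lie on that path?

2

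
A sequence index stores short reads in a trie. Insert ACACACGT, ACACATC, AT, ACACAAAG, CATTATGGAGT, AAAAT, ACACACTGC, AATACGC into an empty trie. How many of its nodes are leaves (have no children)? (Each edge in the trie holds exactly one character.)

A leaf is a node with no children — equivalently, the end of a word that is not a proper prefix of any other stored word.
Those words: "AAAAT", "AATACGC", "ACACAAAG", "ACACACGT", "ACACACTGC", "ACACATC", "AT", "CATTATGGAGT"
Leaf count: 8

8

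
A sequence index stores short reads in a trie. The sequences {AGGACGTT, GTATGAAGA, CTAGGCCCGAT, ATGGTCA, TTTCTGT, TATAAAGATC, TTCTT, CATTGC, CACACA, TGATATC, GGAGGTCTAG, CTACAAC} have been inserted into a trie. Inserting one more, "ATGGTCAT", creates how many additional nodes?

Walking "ATGGTCAT" from the root, the first 7 characters ("ATGGTCA") follow existing edges; "T" is the first miss.
So 8 − 7 = 1 new nodes.

1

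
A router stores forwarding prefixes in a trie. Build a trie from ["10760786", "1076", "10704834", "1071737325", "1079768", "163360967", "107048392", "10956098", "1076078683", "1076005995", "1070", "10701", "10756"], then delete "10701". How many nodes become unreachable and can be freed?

A node on "10701"'s path can go only if nothing else ends at it or branches off below it.
The suffix "1" (1 node) is used only by "10701"; the node for "1070" still has the child "4", so pruning stops there.
Nodes removed: 1

1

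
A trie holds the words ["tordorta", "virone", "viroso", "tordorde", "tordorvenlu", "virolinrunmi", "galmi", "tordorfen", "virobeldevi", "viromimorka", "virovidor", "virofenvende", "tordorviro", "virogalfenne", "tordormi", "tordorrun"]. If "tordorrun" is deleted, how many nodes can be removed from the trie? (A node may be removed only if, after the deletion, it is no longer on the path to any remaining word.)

A node on "tordorrun"'s path can go only if nothing else ends at it or branches off below it.
The suffix "run" (3 nodes) is used only by "tordorrun"; the node for "tordor" still has the child "t", so pruning stops there.
Nodes removed: 3

3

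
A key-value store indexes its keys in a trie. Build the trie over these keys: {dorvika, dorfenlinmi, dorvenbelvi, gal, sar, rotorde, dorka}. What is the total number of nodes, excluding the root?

For each word, the new-node count is its length minus the longest prefix already in the trie:
  "dorvika" → 7 new (d, o, r, v, i, k, a)
  "dorfenlinmi" → prefix "dor" already present; 8 new (f, e, n, l, i, n, m, i)
  "dorvenbelvi" → prefix "dorv" already present; 7 new (e, n, b, e, l, v, i)
  "gal" → 3 new (g, a, l)
  "sar" → 3 new (s, a, r)
  "rotorde" → 7 new (r, o, t, o, r, d, e)
  "dorka" → prefix "dor" already present; 2 new (k, a)
Total nodes = 7 + 8 + 7 + 3 + 3 + 7 + 2 = 37

37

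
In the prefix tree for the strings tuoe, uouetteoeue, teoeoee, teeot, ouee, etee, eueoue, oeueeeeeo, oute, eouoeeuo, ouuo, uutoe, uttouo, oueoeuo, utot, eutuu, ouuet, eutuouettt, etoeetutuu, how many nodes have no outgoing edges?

Leaves are exactly the stored words that no other stored word extends.
Those words: "eouoeeuo", "etee", "etoeetutuu", "eueoue", "eutuouettt", "eutuu", "oeueeeeeo", "ouee", "oueoeuo", "oute", "ouuet", "ouuo", "teeot", "teoeoee", "tuoe", "uouetteoeue", "utot", "uttouo", "uutoe"
Leaf count: 19

19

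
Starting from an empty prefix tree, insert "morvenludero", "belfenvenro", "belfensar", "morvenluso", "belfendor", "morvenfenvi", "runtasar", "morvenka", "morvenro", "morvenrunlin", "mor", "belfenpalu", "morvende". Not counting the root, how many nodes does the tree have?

59

Trace insertions, counting only characters that open a new branch:
  "morvenludero" → 12 new (m, o, r, v, e, n, l, u, d, e, r, o)
  "belfenvenro" → 11 new (b, e, l, f, e, n, v, e, n, r, o)
  "belfensar" → prefix "belfen" already present; 3 new (s, a, r)
  "morvenluso" → prefix "morvenlu" already present; 2 new (s, o)
  "belfendor" → prefix "belfen" already present; 3 new (d, o, r)
  "morvenfenvi" → prefix "morven" already present; 5 new (f, e, n, v, i)
  "runtasar" → 8 new (r, u, n, t, a, s, a, r)
  "morvenka" → prefix "morven" already present; 2 new (k, a)
  "morvenro" → prefix "morven" already present; 2 new (r, o)
  "morvenrunlin" → prefix "morvenr" already present; 5 new (u, n, l, i, n)
  "mor" → prefix "mor" already present; 0 new (none)
  "belfenpalu" → prefix "belfen" already present; 4 new (p, a, l, u)
  "morvende" → prefix "morven" already present; 2 new (d, e)
Total nodes = 12 + 11 + 3 + 2 + 3 + 5 + 8 + 2 + 2 + 5 + 0 + 4 + 2 = 59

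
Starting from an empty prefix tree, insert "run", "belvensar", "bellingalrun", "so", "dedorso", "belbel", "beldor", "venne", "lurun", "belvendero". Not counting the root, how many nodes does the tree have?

For each word, the new-node count is its length minus the longest prefix already in the trie:
  "run" → 3 new (r, u, n)
  "belvensar" → 9 new (b, e, l, v, e, n, s, a, r)
  "bellingalrun" → prefix "bel" already present; 9 new (l, i, n, g, a, l, r, u, n)
  "so" → 2 new (s, o)
  "dedorso" → 7 new (d, e, d, o, r, s, o)
  "belbel" → prefix "bel" already present; 3 new (b, e, l)
  "beldor" → prefix "bel" already present; 3 new (d, o, r)
  "venne" → 5 new (v, e, n, n, e)
  "lurun" → 5 new (l, u, r, u, n)
  "belvendero" → prefix "belven" already present; 4 new (d, e, r, o)
Total nodes = 3 + 9 + 9 + 2 + 7 + 3 + 3 + 5 + 5 + 4 = 50

50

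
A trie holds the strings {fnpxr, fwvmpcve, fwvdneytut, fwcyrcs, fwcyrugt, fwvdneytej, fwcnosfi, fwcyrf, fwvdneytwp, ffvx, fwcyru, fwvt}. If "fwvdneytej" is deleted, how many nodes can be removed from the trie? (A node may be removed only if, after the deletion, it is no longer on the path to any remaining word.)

2

A node on "fwvdneytej"'s path can go only if nothing else ends at it or branches off below it.
The suffix "ej" (2 nodes) is used only by "fwvdneytej"; the node for "fwvdneyt" still has the child "u", so pruning stops there.
Nodes removed: 2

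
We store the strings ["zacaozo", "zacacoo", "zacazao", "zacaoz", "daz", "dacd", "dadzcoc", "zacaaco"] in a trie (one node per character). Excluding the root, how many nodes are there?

26

For each word, the new-node count is its length minus the longest prefix already in the trie:
  "zacaozo" → 7 new (z, a, c, a, o, z, o)
  "zacacoo" → prefix "zaca" already present; 3 new (c, o, o)
  "zacazao" → prefix "zaca" already present; 3 new (z, a, o)
  "zacaoz" → prefix "zacaoz" already present; 0 new (none)
  "daz" → 3 new (d, a, z)
  "dacd" → prefix "da" already present; 2 new (c, d)
  "dadzcoc" → prefix "da" already present; 5 new (d, z, c, o, c)
  "zacaaco" → prefix "zaca" already present; 3 new (a, c, o)
Total nodes = 7 + 3 + 3 + 0 + 3 + 2 + 5 + 3 = 26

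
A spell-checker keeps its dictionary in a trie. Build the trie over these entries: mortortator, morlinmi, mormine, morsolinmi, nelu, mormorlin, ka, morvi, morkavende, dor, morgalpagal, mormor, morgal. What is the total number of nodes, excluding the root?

For each word, the new-node count is its length minus the longest prefix already in the trie:
  "mortortator" → 11 new (m, o, r, t, o, r, t, a, t, o, r)
  "morlinmi" → prefix "mor" already present; 5 new (l, i, n, m, i)
  "mormine" → prefix "mor" already present; 4 new (m, i, n, e)
  "morsolinmi" → prefix "mor" already present; 7 new (s, o, l, i, n, m, i)
  "nelu" → 4 new (n, e, l, u)
  "mormorlin" → prefix "morm" already present; 5 new (o, r, l, i, n)
  "ka" → 2 new (k, a)
  "morvi" → prefix "mor" already present; 2 new (v, i)
  "morkavende" → prefix "mor" already present; 7 new (k, a, v, e, n, d, e)
  "dor" → 3 new (d, o, r)
  "morgalpagal" → prefix "mor" already present; 8 new (g, a, l, p, a, g, a, l)
  "mormor" → prefix "mormor" already present; 0 new (none)
  "morgal" → prefix "morgal" already present; 0 new (none)
Total nodes = 11 + 5 + 4 + 7 + 4 + 5 + 2 + 2 + 7 + 3 + 8 + 0 + 0 = 58

58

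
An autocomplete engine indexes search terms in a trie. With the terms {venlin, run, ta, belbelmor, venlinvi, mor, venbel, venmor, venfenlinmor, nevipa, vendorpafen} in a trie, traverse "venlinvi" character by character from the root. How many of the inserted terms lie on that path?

2

Traverse "venlinvi" character by character; count nodes along the way that are marked as word ends.
Prefixes of the query that are stored words: "venlin", "venlinvi"
Count: 2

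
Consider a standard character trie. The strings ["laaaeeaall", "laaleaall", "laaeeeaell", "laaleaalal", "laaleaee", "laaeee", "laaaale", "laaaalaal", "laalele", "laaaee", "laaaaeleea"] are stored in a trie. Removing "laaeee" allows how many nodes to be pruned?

0

Walk "laaeee" from the leaf back toward the root, removing each node that no remaining word uses.
Every node on "laaeee" is still needed (e.g. by "laaeeeaell"), so nothing is freed.
Nodes removed: 0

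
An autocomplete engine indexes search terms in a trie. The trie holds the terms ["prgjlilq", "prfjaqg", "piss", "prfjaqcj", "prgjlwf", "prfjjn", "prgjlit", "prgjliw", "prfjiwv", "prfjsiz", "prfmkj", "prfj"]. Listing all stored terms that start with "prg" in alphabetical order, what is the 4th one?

Filter for "prg…" and sort: "prgjlilq", "prgjlit", "prgjliw", "prgjlwf"
The 4th is prgjlwf.

prgjlwf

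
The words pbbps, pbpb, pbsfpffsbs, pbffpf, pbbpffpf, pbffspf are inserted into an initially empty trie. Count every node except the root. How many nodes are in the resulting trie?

26

Count nodes per top-level branch (shared prefixes stored once):
  'p'-branch (pbbpffpf, pbbps, pbffpf, pbffspf, pbpb, pbsfpffsbs): 26 nodes
Sum: 26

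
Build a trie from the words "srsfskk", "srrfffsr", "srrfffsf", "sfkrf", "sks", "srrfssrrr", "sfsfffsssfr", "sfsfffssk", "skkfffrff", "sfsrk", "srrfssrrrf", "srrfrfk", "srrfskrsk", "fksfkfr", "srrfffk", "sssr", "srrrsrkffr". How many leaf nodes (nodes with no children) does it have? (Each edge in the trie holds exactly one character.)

16

A leaf is a node with no children — equivalently, the end of a word that is not a proper prefix of any other stored word.
Those words: "fksfkfr", "sfkrf", "sfsfffssk", "sfsfffsssfr", "sfsrk", "skkfffrff", "sks", "srrfffk", "srrfffsf", "srrfffsr", "srrfrfk", "srrfskrsk", "srrfssrrrf", "srrrsrkffr", "srsfskk", "sssr"
Leaf count: 16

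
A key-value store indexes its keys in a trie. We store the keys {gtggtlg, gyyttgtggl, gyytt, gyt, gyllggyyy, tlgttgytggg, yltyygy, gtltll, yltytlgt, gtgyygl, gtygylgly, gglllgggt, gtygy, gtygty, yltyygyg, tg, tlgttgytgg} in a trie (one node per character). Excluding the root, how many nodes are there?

Insert word by word; a character creates a node only if that edge doesn't already exist:
  "gtggtlg" → 7 new (g, t, g, g, t, l, g)
  "gyyttgtggl" → prefix "g" already present; 9 new (y, y, t, t, g, t, g, g, l)
  "gyytt" → prefix "gyytt" already present; 0 new (none)
  "gyt" → prefix "gy" already present; 1 new (t)
  "gyllggyyy" → prefix "gy" already present; 7 new (l, l, g, g, y, y, y)
  "tlgttgytggg" → 11 new (t, l, g, t, t, g, y, t, g, g, g)
  "yltyygy" → 7 new (y, l, t, y, y, g, y)
  "gtltll" → prefix "gt" already present; 4 new (l, t, l, l)
  "yltytlgt" → prefix "ylty" already present; 4 new (t, l, g, t)
  "gtgyygl" → prefix "gtg" already present; 4 new (y, y, g, l)
  "gtygylgly" → prefix "gt" already present; 7 new (y, g, y, l, g, l, y)
  "gglllgggt" → prefix "g" already present; 8 new (g, l, l, l, g, g, g, t)
  "gtygy" → prefix "gtygy" already present; 0 new (none)
  "gtygty" → prefix "gtyg" already present; 2 new (t, y)
  "yltyygyg" → prefix "yltyygy" already present; 1 new (g)
  "tg" → prefix "t" already present; 1 new (g)
  "tlgttgytgg" → prefix "tlgttgytgg" already present; 0 new (none)
Total nodes = 7 + 9 + 0 + 1 + 7 + 11 + 7 + 4 + 4 + 4 + 7 + 8 + 0 + 2 + 1 + 1 + 0 = 73

73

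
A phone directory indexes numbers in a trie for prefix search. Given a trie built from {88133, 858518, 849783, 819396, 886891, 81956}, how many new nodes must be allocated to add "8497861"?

"84978" is already a path in the trie; the remaining "61" must be added.
So 7 − 5 = 2 new nodes.

2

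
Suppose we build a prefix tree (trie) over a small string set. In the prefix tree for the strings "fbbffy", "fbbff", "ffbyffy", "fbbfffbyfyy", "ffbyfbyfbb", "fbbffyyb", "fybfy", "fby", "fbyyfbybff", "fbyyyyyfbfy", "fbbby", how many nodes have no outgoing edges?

A leaf is a node with no children — equivalently, the end of a word that is not a proper prefix of any other stored word.
Those words: "fbbby", "fbbfffbyfyy", "fbbffyyb", "fbyyfbybff", "fbyyyyyfbfy", "ffbyfbyfbb", "ffbyffy", "fybfy"
Leaf count: 8

8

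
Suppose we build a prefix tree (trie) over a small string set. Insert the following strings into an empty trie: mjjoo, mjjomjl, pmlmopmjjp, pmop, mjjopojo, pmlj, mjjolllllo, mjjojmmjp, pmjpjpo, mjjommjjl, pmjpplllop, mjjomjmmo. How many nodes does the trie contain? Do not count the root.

For each word, the new-node count is its length minus the longest prefix already in the trie:
  "mjjoo" → 5 new (m, j, j, o, o)
  "mjjomjl" → prefix "mjjo" already present; 3 new (m, j, l)
  "pmlmopmjjp" → 10 new (p, m, l, m, o, p, m, j, j, p)
  "pmop" → prefix "pm" already present; 2 new (o, p)
  "mjjopojo" → prefix "mjjo" already present; 4 new (p, o, j, o)
  "pmlj" → prefix "pml" already present; 1 new (j)
  "mjjolllllo" → prefix "mjjo" already present; 6 new (l, l, l, l, l, o)
  "mjjojmmjp" → prefix "mjjo" already present; 5 new (j, m, m, j, p)
  "pmjpjpo" → prefix "pm" already present; 5 new (j, p, j, p, o)
  "mjjommjjl" → prefix "mjjom" already present; 4 new (m, j, j, l)
  "pmjpplllop" → prefix "pmjp" already present; 6 new (p, l, l, l, o, p)
  "mjjomjmmo" → prefix "mjjomj" already present; 3 new (m, m, o)
Total nodes = 5 + 3 + 10 + 2 + 4 + 1 + 6 + 5 + 5 + 4 + 6 + 3 = 54

54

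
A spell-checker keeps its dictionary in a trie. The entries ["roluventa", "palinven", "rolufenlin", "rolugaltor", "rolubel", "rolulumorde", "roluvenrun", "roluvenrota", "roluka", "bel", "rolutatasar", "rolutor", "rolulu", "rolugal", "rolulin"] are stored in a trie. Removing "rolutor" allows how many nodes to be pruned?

2

After clearing the end-marker at "rolutor", prune upward until reaching a node still needed by another word.
The suffix "or" (2 nodes) is used only by "rolutor"; the node for "rolut" still has the child "a", so pruning stops there.
Nodes removed: 2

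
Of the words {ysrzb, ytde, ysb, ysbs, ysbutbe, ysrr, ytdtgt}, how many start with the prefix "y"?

Filter for entries beginning with "y":
Matches: "ysb", "ysbs", "ysbutbe", "ysrr", "ysrzb", "ytde", "ytdtgt"
Count: 7

7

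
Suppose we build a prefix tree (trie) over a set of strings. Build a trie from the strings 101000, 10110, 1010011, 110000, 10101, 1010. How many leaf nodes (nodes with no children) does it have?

5

A leaf is a node with no children — equivalently, the end of a word that is not a proper prefix of any other stored word.
Those words: "101000", "1010011", "10101", "10110", "110000"
Leaf count: 5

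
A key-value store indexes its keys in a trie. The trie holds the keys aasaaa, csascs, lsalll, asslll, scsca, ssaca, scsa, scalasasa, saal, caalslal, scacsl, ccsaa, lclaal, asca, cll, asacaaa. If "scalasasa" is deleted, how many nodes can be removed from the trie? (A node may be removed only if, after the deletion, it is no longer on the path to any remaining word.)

A node on "scalasasa"'s path can go only if nothing else ends at it or branches off below it.
The suffix "lasasa" (6 nodes) is used only by "scalasasa"; the node for "sca" still has the child "c", so pruning stops there.
Nodes removed: 6

6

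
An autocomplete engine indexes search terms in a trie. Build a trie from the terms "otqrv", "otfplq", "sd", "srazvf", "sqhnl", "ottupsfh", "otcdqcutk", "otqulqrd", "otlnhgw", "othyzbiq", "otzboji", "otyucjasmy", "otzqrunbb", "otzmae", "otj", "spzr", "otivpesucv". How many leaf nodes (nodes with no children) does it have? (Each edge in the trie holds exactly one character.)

17

Leaves are exactly the stored words that no other stored word extends.
Those words: "otcdqcutk", "otfplq", "othyzbiq", "otivpesucv", "otj", "otlnhgw", "otqrv", "otqulqrd", "ottupsfh", "otyucjasmy", "otzboji", "otzmae", "otzqrunbb", "sd", "spzr", "sqhnl", "srazvf"
Leaf count: 17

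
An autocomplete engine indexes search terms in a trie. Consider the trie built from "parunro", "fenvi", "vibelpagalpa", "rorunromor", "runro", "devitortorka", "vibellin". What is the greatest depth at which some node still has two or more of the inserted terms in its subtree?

5

Equivalently: take the maximum, over all pairs, of their longest common prefix length.
"vibellin" and "vibelpagalpa" agree on "vibel" (5 characters) before diverging; nothing deeper is shared.
Longest shared-prefix length: 5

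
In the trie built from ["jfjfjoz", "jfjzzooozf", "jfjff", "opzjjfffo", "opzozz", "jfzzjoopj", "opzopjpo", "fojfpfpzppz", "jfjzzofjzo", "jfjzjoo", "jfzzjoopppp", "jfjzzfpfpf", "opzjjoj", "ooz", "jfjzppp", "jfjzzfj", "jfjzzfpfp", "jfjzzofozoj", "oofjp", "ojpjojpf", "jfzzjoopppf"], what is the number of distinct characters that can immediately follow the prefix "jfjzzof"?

The children of the "jfjzzof" node are the distinct next characters among strings starting with "jfjzzof".
Distinct next characters after "jfjzzof": j, o.
That node has 2 child edges.

2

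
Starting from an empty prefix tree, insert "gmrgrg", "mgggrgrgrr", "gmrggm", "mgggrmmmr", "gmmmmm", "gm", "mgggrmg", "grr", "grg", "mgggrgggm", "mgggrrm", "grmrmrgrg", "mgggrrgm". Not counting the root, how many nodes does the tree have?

44

For each word, the new-node count is its length minus the longest prefix already in the trie:
  "gmrgrg" → 6 new (g, m, r, g, r, g)
  "mgggrgrgrr" → 10 new (m, g, g, g, r, g, r, g, r, r)
  "gmrggm" → prefix "gmrg" already present; 2 new (g, m)
  "mgggrmmmr" → prefix "mgggr" already present; 4 new (m, m, m, r)
  "gmmmmm" → prefix "gm" already present; 4 new (m, m, m, m)
  "gm" → prefix "gm" already present; 0 new (none)
  "mgggrmg" → prefix "mgggrm" already present; 1 new (g)
  "grr" → prefix "g" already present; 2 new (r, r)
  "grg" → prefix "gr" already present; 1 new (g)
  "mgggrgggm" → prefix "mgggrg" already present; 3 new (g, g, m)
  "mgggrrm" → prefix "mgggr" already present; 2 new (r, m)
  "grmrmrgrg" → prefix "gr" already present; 7 new (m, r, m, r, g, r, g)
  "mgggrrgm" → prefix "mgggrr" already present; 2 new (g, m)
Total nodes = 6 + 10 + 2 + 4 + 4 + 0 + 1 + 2 + 1 + 3 + 2 + 7 + 2 = 44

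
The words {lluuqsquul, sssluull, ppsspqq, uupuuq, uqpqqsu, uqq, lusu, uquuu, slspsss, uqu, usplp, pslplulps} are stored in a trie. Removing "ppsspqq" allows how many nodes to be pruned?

6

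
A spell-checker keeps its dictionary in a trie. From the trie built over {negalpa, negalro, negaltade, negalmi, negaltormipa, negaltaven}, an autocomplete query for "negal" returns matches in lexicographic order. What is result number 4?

negaltade

Filter for "negal…" and sort: "negalmi", "negalpa", "negalro", "negaltade", "negaltaven", "negaltormipa"
The 4th is negaltade.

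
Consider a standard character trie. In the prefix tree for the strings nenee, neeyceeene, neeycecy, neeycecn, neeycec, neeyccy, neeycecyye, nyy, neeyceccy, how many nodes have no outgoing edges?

7

Leaves are exactly the stored words that no other stored word extends.
Those words: "neeyccy", "neeyceccy", "neeycecn", "neeycecyye", "neeyceeene", "nenee", "nyy"
Leaf count: 7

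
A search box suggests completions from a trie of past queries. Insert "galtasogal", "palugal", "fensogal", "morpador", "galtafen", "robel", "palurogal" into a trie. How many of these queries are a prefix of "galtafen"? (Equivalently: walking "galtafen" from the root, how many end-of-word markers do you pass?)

1

Check each prefix of "galtafen" against the stored set — each match is an end-marker on the path.
Prefixes of the query that are stored words: "galtafen"
Count: 1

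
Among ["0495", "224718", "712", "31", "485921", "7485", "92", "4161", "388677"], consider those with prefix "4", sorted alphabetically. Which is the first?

DFS of the "4" subtree visits, in order: "4161", "485921"
Position 1: 4161

4161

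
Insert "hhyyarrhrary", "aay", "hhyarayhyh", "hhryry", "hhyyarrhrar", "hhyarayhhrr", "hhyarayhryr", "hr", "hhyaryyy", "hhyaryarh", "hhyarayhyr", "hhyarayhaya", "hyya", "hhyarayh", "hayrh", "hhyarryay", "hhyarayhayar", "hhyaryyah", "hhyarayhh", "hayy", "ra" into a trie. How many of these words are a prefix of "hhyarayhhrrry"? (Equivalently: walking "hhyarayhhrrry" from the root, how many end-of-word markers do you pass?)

3

Walk "hhyarayhhrrry" from the root; an end-of-word marker is hit whenever a stored word is a prefix of "hhyarayhhrrry".
Prefixes of the query that are stored words: "hhyarayh", "hhyarayhh", "hhyarayhhrr"
Count: 3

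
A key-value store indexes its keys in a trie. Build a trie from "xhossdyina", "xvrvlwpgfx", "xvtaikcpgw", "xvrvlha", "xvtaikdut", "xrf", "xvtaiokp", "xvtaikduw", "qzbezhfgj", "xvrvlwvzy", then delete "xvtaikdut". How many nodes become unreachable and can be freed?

1

After clearing the end-marker at "xvtaikdut", prune upward until reaching a node still needed by another word.
The suffix "t" (1 node) is used only by "xvtaikdut"; the node for "xvtaikdu" still has the child "w", so pruning stops there.
Nodes removed: 1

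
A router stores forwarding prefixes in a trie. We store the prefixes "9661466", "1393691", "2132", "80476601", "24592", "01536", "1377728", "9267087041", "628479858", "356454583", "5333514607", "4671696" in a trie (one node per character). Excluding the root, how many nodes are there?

84

Count nodes per top-level branch (shared prefixes stored once):
  '0'-branch (01536): 5 nodes
  '1'-branch (1377728, 1393691): 12 nodes
  '2'-branch (2132, 24592): 8 nodes
  '3'-branch (356454583): 9 nodes
  '4'-branch (4671696): 7 nodes
  '5'-branch (5333514607): 10 nodes
  '6'-branch (628479858): 9 nodes
  '8'-branch (80476601): 8 nodes
  '9'-branch (9267087041, 9661466): 16 nodes
Sum: 84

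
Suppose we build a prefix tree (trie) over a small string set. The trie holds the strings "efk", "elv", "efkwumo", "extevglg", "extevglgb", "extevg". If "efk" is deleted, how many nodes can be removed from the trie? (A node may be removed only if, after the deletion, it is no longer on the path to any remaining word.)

Walk "efk" from the leaf back toward the root, removing each node that no remaining word uses.
Every node on "efk" is still needed (e.g. by "efkwumo"), so nothing is freed.
Nodes removed: 0

0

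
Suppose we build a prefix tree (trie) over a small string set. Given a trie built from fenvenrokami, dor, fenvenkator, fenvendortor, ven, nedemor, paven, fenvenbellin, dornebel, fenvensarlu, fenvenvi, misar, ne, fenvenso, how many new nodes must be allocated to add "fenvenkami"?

"fenvenka" is already a path in the trie; the remaining "mi" must be added.
New nodes needed: |"fenvenkami"| − 8 = 10 − 8 = 2.

2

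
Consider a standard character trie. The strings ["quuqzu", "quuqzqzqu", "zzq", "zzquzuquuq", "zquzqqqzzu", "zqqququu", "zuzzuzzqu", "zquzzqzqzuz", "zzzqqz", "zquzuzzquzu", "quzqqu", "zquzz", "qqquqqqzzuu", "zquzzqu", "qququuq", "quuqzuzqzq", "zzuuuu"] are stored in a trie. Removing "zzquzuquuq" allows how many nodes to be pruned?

A node on "zzquzuquuq"'s path can go only if nothing else ends at it or branches off below it.
The suffix "uzuquuq" (7 nodes) is used only by "zzquzuquuq"; "zzq" is itself a stored word, so pruning stops there.
Nodes removed: 7

7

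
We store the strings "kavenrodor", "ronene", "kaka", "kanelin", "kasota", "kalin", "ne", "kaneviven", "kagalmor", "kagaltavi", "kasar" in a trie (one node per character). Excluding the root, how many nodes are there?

For each word, the new-node count is its length minus the longest prefix already in the trie:
  "kavenrodor" → 10 new (k, a, v, e, n, r, o, d, o, r)
  "ronene" → 6 new (r, o, n, e, n, e)
  "kaka" → prefix "ka" already present; 2 new (k, a)
  "kanelin" → prefix "ka" already present; 5 new (n, e, l, i, n)
  "kasota" → prefix "ka" already present; 4 new (s, o, t, a)
  "kalin" → prefix "ka" already present; 3 new (l, i, n)
  "ne" → 2 new (n, e)
  "kaneviven" → prefix "kane" already present; 5 new (v, i, v, e, n)
  "kagalmor" → prefix "ka" already present; 6 new (g, a, l, m, o, r)
  "kagaltavi" → prefix "kagal" already present; 4 new (t, a, v, i)
  "kasar" → prefix "kas" already present; 2 new (a, r)
Total nodes = 10 + 6 + 2 + 5 + 4 + 3 + 2 + 5 + 6 + 4 + 2 = 49

49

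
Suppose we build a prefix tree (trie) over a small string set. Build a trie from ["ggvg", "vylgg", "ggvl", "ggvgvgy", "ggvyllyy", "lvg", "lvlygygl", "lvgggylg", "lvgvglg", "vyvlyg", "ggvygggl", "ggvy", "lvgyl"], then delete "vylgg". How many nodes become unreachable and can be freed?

A node on "vylgg"'s path can go only if nothing else ends at it or branches off below it.
The suffix "lgg" (3 nodes) is used only by "vylgg"; the node for "vy" still has the child "v", so pruning stops there.
Nodes removed: 3

3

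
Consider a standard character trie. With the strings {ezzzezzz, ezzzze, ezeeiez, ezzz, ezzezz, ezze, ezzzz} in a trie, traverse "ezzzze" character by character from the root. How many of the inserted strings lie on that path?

Traverse "ezzzze" character by character; count nodes along the way that are marked as word ends.
Prefixes of the query that are stored words: "ezzz", "ezzzz", "ezzzze"
Count: 3

3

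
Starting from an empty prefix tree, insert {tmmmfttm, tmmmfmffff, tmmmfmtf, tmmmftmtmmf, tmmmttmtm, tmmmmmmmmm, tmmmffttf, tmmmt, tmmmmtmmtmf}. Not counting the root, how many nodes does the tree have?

41

Insert word by word; a character creates a node only if that edge doesn't already exist:
  "tmmmfttm" → 8 new (t, m, m, m, f, t, t, m)
  "tmmmfmffff" → prefix "tmmmf" already present; 5 new (m, f, f, f, f)
  "tmmmfmtf" → prefix "tmmmfm" already present; 2 new (t, f)
  "tmmmftmtmmf" → prefix "tmmmft" already present; 5 new (m, t, m, m, f)
  "tmmmttmtm" → prefix "tmmm" already present; 5 new (t, t, m, t, m)
  "tmmmmmmmmm" → prefix "tmmm" already present; 6 new (m, m, m, m, m, m)
  "tmmmffttf" → prefix "tmmmf" already present; 4 new (f, t, t, f)
  "tmmmt" → prefix "tmmmt" already present; 0 new (none)
  "tmmmmtmmtmf" → prefix "tmmmm" already present; 6 new (t, m, m, t, m, f)
Total nodes = 8 + 5 + 2 + 5 + 5 + 6 + 4 + 0 + 6 = 41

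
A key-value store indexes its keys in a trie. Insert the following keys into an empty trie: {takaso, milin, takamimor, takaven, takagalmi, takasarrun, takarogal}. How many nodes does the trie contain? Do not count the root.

Trie structure (* marks end of a word):
(root)
├─ m
│  └─ i
│     └─ l
│        └─ i
│           └─ n *
└─ t
   └─ a
      └─ k
         └─ a
            ├─ g
            │  └─ a
            │     └─ l
            │        └─ m
            │           └─ i *
            ├─ m
            │  └─ i
            │     └─ m
            │        └─ o
            │           └─ r *
            ├─ r
            │  └─ o
            │     └─ g
            │        └─ a
            │           └─ l *
            ├─ s
            │  ├─ a
            │  │  └─ r
            │  │     └─ r
            │  │        └─ u
            │  │           └─ n *
            │  └─ o *
            └─ v
               └─ e
                  └─ n *
Counting every labelled node above: 34.

34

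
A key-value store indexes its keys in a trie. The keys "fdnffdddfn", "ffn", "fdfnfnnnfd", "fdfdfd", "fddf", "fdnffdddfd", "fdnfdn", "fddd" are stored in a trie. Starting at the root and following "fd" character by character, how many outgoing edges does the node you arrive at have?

Follow the path "fd" to its node, then look at its outgoing edges.
Distinct next characters after "fd": d, f, n.
That node has 3 child edges.

3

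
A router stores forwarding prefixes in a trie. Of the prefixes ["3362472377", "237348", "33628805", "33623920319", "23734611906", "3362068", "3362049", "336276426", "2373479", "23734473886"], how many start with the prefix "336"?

Traverse to the node for "336", then collect every word in that subtree.
Matches: "3362049", "3362068", "33623920319", "3362472377", "336276426", "33628805"
Count: 6

6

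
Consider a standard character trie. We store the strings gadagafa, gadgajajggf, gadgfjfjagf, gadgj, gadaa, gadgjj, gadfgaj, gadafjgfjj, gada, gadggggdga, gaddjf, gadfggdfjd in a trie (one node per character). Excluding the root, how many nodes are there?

50

Insert word by word; a character creates a node only if that edge doesn't already exist:
  "gadagafa" → 8 new (g, a, d, a, g, a, f, a)
  "gadgajajggf" → prefix "gad" already present; 8 new (g, a, j, a, j, g, g, f)
  "gadgfjfjagf" → prefix "gadg" already present; 7 new (f, j, f, j, a, g, f)
  "gadgj" → prefix "gadg" already present; 1 new (j)
  "gadaa" → prefix "gada" already present; 1 new (a)
  "gadgjj" → prefix "gadgj" already present; 1 new (j)
  "gadfgaj" → prefix "gad" already present; 4 new (f, g, a, j)
  "gadafjgfjj" → prefix "gada" already present; 6 new (f, j, g, f, j, j)
  "gada" → prefix "gada" already present; 0 new (none)
  "gadggggdga" → prefix "gadg" already present; 6 new (g, g, g, d, g, a)
  "gaddjf" → prefix "gad" already present; 3 new (d, j, f)
  "gadfggdfjd" → prefix "gadfg" already present; 5 new (g, d, f, j, d)
Total nodes = 8 + 8 + 7 + 1 + 1 + 1 + 4 + 6 + 0 + 6 + 3 + 5 = 50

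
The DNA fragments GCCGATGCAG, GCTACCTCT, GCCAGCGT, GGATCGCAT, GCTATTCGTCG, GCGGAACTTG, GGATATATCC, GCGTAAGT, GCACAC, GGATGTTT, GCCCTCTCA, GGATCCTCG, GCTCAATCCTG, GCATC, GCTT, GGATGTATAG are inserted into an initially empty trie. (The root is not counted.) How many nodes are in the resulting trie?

89

Trace insertions, counting only characters that open a new branch:
  "GCCGATGCAG" → 10 new (G, C, C, G, A, T, G, C, A, G)
  "GCTACCTCT" → prefix "GC" already present; 7 new (T, A, C, C, T, C, T)
  "GCCAGCGT" → prefix "GCC" already present; 5 new (A, G, C, G, T)
  "GGATCGCAT" → prefix "G" already present; 8 new (G, A, T, C, G, C, A, T)
  "GCTATTCGTCG" → prefix "GCTA" already present; 7 new (T, T, C, G, T, C, G)
  "GCGGAACTTG" → prefix "GC" already present; 8 new (G, G, A, A, C, T, T, G)
  "GGATATATCC" → prefix "GGAT" already present; 6 new (A, T, A, T, C, C)
  "GCGTAAGT" → prefix "GCG" already present; 5 new (T, A, A, G, T)
  "GCACAC" → prefix "GC" already present; 4 new (A, C, A, C)
  "GGATGTTT" → prefix "GGAT" already present; 4 new (G, T, T, T)
  "GCCCTCTCA" → prefix "GCC" already present; 6 new (C, T, C, T, C, A)
  "GGATCCTCG" → prefix "GGATC" already present; 4 new (C, T, C, G)
  "GCTCAATCCTG" → prefix "GCT" already present; 8 new (C, A, A, T, C, C, T, G)
  "GCATC" → prefix "GCA" already present; 2 new (T, C)
  "GCTT" → prefix "GCT" already present; 1 new (T)
  "GGATGTATAG" → prefix "GGATGT" already present; 4 new (A, T, A, G)
Total nodes = 10 + 7 + 5 + 8 + 7 + 8 + 6 + 5 + 4 + 4 + 6 + 4 + 8 + 2 + 1 + 4 = 89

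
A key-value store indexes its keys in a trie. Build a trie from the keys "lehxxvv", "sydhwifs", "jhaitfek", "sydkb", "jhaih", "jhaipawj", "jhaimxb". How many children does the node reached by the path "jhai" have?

4

Follow the path "jhai" to its node, then look at its outgoing edges.
Distinct next characters after "jhai": h, m, p, t.
That node has 4 child edges.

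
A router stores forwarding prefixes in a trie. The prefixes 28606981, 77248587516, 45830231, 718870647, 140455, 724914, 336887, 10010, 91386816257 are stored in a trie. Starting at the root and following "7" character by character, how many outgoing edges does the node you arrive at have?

3

The children of the "7" node are the distinct next characters among strings starting with "7".
Distinct next characters after "7": 1, 2, 7.
That node has 3 child edges.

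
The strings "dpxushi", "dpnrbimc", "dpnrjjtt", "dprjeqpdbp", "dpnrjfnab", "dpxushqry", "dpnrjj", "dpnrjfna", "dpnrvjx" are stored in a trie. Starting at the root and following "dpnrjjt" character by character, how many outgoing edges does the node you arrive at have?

The children of the "dpnrjjt" node are the distinct next characters among strings starting with "dpnrjjt".
Characters that immediately follow "dpnrjjt" among the stored strings: {t}.
That node has 1 child edge.

1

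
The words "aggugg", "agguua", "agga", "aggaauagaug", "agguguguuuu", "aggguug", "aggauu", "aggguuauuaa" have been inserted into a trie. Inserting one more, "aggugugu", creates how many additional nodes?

"aggugugu" is already a full path in the trie; only an end-marker is added.
No new nodes are needed: 0.

0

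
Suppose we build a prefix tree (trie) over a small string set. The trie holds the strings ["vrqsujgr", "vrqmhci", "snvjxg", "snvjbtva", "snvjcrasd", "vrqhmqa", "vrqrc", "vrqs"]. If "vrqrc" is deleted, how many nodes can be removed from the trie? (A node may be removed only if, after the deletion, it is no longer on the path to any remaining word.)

After clearing the end-marker at "vrqrc", prune upward until reaching a node still needed by another word.
The suffix "rc" (2 nodes) is used only by "vrqrc"; the node for "vrq" still has the child "s", so pruning stops there.
Nodes removed: 2

2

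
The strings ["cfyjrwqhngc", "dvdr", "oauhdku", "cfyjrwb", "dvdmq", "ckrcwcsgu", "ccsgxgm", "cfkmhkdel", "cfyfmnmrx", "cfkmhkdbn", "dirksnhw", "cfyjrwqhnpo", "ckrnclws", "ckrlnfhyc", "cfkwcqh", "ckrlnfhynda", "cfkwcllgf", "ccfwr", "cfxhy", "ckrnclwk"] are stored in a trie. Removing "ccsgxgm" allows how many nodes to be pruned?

5

After clearing the end-marker at "ccsgxgm", prune upward until reaching a node still needed by another word.
The suffix "sgxgm" (5 nodes) is used only by "ccsgxgm"; the node for "cc" still has the child "f", so pruning stops there.
Nodes removed: 5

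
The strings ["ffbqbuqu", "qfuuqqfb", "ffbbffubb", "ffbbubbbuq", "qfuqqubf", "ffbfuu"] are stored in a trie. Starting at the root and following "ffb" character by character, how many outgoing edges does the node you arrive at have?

The children of the "ffb" node are the distinct next characters among strings starting with "ffb".
Characters that immediately follow "ffb" among the stored strings: {b, f, q}.
That node has 3 child edges.

3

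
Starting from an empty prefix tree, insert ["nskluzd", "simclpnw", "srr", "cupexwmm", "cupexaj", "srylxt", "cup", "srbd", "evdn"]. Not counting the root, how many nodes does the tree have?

37

Count nodes per top-level branch (shared prefixes stored once):
  'c'-branch (cup, cupexaj, cupexwmm): 10 nodes
  'e'-branch (evdn): 4 nodes
  'n'-branch (nskluzd): 7 nodes
  's'-branch (simclpnw, srbd, srr, srylxt): 16 nodes
Sum: 37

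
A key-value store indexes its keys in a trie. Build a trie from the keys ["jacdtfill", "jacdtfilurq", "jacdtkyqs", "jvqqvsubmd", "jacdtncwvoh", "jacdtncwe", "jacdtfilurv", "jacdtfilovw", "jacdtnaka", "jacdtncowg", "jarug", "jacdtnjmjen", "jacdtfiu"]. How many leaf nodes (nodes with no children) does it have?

A leaf is a node with no children — equivalently, the end of a word that is not a proper prefix of any other stored word.
Those words: "jacdtfill", "jacdtfilovw", "jacdtfilurq", "jacdtfilurv", "jacdtfiu", "jacdtkyqs", "jacdtnaka", "jacdtncowg", "jacdtncwe", "jacdtncwvoh", "jacdtnjmjen", "jarug", "jvqqvsubmd"
Leaf count: 13

13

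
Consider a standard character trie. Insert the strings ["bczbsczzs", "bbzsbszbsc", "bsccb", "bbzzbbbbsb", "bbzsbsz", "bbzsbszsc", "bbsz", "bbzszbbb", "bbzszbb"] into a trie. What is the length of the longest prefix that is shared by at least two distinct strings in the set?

Look for the deepest trie node that still has at least two words in its subtree.
"bbzsbsz" and "bbzsbszbsc" agree on "bbzsbsz" (7 characters) before diverging; nothing deeper is shared.
Longest shared-prefix length: 7

7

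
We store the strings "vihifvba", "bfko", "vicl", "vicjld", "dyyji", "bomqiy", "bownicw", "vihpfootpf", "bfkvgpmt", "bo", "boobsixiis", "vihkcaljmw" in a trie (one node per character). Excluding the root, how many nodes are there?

59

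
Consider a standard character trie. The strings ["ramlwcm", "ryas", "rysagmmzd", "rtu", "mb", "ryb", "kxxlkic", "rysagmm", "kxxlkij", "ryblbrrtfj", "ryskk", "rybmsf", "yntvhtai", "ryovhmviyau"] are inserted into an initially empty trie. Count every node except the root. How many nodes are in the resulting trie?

59

Trace insertions, counting only characters that open a new branch:
  "ramlwcm" → 7 new (r, a, m, l, w, c, m)
  "ryas" → prefix "r" already present; 3 new (y, a, s)
  "rysagmmzd" → prefix "ry" already present; 7 new (s, a, g, m, m, z, d)
  "rtu" → prefix "r" already present; 2 new (t, u)
  "mb" → 2 new (m, b)
  "ryb" → prefix "ry" already present; 1 new (b)
  "kxxlkic" → 7 new (k, x, x, l, k, i, c)
  "rysagmm" → prefix "rysagmm" already present; 0 new (none)
  "kxxlkij" → prefix "kxxlki" already present; 1 new (j)
  "ryblbrrtfj" → prefix "ryb" already present; 7 new (l, b, r, r, t, f, j)
  "ryskk" → prefix "rys" already present; 2 new (k, k)
  "rybmsf" → prefix "ryb" already present; 3 new (m, s, f)
  "yntvhtai" → 8 new (y, n, t, v, h, t, a, i)
  "ryovhmviyau" → prefix "ry" already present; 9 new (o, v, h, m, v, i, y, a, u)
Total nodes = 7 + 3 + 7 + 2 + 2 + 1 + 7 + 0 + 1 + 7 + 2 + 3 + 8 + 9 = 59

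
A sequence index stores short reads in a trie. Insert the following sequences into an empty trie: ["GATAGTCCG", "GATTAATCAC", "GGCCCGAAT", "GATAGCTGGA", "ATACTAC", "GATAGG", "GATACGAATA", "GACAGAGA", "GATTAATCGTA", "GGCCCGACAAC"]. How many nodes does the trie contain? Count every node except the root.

For each word, the new-node count is its length minus the longest prefix already in the trie:
  "GATAGTCCG" → 9 new (G, A, T, A, G, T, C, C, G)
  "GATTAATCAC" → prefix "GAT" already present; 7 new (T, A, A, T, C, A, C)
  "GGCCCGAAT" → prefix "G" already present; 8 new (G, C, C, C, G, A, A, T)
  "GATAGCTGGA" → prefix "GATAG" already present; 5 new (C, T, G, G, A)
  "ATACTAC" → 7 new (A, T, A, C, T, A, C)
  "GATAGG" → prefix "GATAG" already present; 1 new (G)
  "GATACGAATA" → prefix "GATA" already present; 6 new (C, G, A, A, T, A)
  "GACAGAGA" → prefix "GA" already present; 6 new (C, A, G, A, G, A)
  "GATTAATCGTA" → prefix "GATTAATC" already present; 3 new (G, T, A)
  "GGCCCGACAAC" → prefix "GGCCCGA" already present; 4 new (C, A, A, C)
Total nodes = 9 + 7 + 8 + 5 + 7 + 1 + 6 + 6 + 3 + 4 = 56

56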